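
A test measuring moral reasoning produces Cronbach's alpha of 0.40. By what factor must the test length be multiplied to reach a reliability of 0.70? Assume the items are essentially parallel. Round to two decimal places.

3.50

Invert Spearman-Brown to solve for n:
n = r_target (1 − r_old) / [ r_old (1 − r_target) ]
n = 0.70 × (1 − 0.40) / [ 0.40 × (1 − 0.70) ]
  = 0.4200 / 0.1200 = 3.5000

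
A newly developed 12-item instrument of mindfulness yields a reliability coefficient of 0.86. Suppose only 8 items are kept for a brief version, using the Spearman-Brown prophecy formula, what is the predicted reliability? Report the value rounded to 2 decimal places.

0.80

n = 8/12 = 0.6667
Spearman-Brown: r_new = n·r / (1 + (n − 1)·r)
r_new = 0.6667·0.86 / [1 + (0.6667 − 1)·0.86]
r_new = 0.5734 / 0.7134 ≈ 0.8038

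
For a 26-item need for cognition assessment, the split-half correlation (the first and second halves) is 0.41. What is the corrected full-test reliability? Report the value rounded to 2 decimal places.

0.58

The full test is twice the length of either half (n = 2).
r_full = 2r_hh / (1 + r_hh) = 2 × 0.41 / (1 + 0.41)
r_full = 0.8200 / 1.4100 ≈ 0.5816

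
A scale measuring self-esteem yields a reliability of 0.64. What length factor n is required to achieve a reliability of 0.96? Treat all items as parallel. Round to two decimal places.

Invert Spearman-Brown to solve for n:
n = r*(1 − r) / [ r (1 − r*) ]
n = 0.96(1 − 0.64) / [0.64(1 − 0.96)]
  = 0.3456 / 0.0256 = 13.5000

13.50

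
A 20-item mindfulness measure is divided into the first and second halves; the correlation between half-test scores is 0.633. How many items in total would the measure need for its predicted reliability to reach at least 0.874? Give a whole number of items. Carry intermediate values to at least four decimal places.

r_full = 2(0.633)/(1 + 0.633) = 0.7753
Solve Spearman-Brown for n: n = 0.874(1 − 0.7753) / [0.7753(1 − 0.874)] = 2.0104
Required items = 2.0104 × 20 = 40.21, so 41 items.

41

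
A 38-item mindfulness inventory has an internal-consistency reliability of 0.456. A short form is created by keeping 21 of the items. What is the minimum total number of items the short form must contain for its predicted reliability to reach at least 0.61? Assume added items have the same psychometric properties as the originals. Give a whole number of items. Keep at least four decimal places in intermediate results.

71

First, r for the 21-item form: n = 21/38 = 0.5526, so r_21 = 0.5526·0.456/(1 + (0.5526 − 1)·0.456) = 0.3166
Then solve for n' with r_old = 0.3166, r_target = 0.61: n' = 0.61(1 − 0.3166)/[0.3166(1 − 0.61)] = 3.3762
Items = 3.3762 × 21 ≈ 70.90 → 71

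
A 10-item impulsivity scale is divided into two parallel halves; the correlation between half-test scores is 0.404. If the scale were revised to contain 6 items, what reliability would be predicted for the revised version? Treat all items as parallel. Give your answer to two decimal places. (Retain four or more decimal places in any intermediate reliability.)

First correct the split-half correlation to full-test reliability: r_full = 2 × 0.404 / (1 + 0.404) ≈ 0.5755
Length factor from 10 to 6 items: n = 6/10 = 0.6000
r_new = n·r_full / (1 + (n − 1)·r_full) = 0.3453 / 0.7698 ≈ 0.4486

0.45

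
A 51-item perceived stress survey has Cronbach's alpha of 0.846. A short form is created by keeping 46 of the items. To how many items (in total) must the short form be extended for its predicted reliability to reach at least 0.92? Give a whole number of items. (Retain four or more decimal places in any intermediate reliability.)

Short-form reliability: n = 46/51 = 0.9020; r_46 = n·r/(1+(n−1)r) ≈ 0.8321
Length factor from the short form to reach 0.92: n' = 0.92(1 − 0.8321) / [0.8321(1 − 0.92)] ≈ 2.3205
Items = 2.3205 × 46 ≈ 106.74 → 107

107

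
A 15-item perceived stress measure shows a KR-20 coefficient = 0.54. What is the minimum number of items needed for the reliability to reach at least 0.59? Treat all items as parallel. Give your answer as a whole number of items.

19

Spearman-Brown solved for the length factor n:
n = r*(1 − r) / [ r (1 − r*) ]
n = [0.59 × 0.46] / [0.54 × 0.41]
n = 0.2714 / 0.2214 ≈ 1.2258
Items needed = n × 15 = 1.2258 × 15 ≈ 18.39 → round up to 19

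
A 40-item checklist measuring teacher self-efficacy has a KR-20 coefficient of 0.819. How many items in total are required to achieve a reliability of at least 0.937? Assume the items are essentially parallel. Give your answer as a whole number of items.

n = [0.937 × 0.181] / [0.819 × 0.063]
n = 0.169597 / 0.051597 ≈ 3.2870
So the test needs 3.2870 × 40 ≈ 131.48 items; rounding up, 132.

132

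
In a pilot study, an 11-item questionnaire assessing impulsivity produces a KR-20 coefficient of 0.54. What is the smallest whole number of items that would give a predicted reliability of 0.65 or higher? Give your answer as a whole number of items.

n = 0.65 × (1 − 0.54) / [ 0.54 × (1 − 0.65) ]
  = 0.2990 / 0.1890 = 1.5820
Items needed = n × 11 = 1.5820 × 11 ≈ 17.40 → round up to 18

18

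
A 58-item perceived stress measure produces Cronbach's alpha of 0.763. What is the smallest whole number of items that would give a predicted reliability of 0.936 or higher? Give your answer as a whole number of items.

264

Invert Spearman-Brown to solve for n:
n = r_target (1 − r_old) / [ r_old (1 − r_target) ]
n = [0.936 × 0.237] / [0.763 × 0.064]
n = 0.221832 / 0.048832 ≈ 4.5428
So the test needs 4.5428 × 58 ≈ 263.48 items; rounding up, 264.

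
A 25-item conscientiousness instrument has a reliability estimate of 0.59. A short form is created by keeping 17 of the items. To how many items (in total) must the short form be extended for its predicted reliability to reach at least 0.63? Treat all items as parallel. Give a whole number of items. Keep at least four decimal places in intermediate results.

30

First, r for the 17-item form: n = 17/25 = 0.6800, so r_17 = 0.6800·0.59/(1 + (0.6800 − 1)·0.59) = 0.4946
Length factor from the short form to reach 0.63: n' = 0.63(1 − 0.4946) / [0.4946(1 − 0.63)] ≈ 1.7399
Total items = 1.7399 × 17 = 29.58, rounded up to 30.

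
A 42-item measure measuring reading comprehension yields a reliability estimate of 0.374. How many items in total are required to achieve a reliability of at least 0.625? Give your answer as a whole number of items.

Spearman-Brown solved for the length factor n:
n = r_target (1 − r_old) / [ r_old (1 − r_target) ]
n = 0.625 × (1 − 0.374) / [ 0.374 × (1 − 0.625) ]
  = 0.391250 / 0.140250 = 2.7897
2.7897 × 42 = 117.17 → 118 items

118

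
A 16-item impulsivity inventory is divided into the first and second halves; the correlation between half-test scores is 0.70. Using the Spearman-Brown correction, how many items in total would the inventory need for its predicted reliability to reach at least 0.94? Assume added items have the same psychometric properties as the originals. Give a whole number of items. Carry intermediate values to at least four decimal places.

Corrected full-test reliability: r_full = 2 × 0.70 / (1 + 0.70) ≈ 0.8235
Solve Spearman-Brown for n: n = 0.94(1 − 0.8235) / [0.8235(1 − 0.94)] = 3.3578
Items = 3.3578 × 16 ≈ 53.72 → 54

54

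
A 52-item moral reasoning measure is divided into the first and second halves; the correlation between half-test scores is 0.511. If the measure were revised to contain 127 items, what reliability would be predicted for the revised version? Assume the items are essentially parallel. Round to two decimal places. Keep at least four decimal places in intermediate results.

Full-test reliability from the split-half r: r_full = 2(0.511)/(1 + 0.511) = 0.6764
Then adjust to 127 items: n = 127/52 = 2.4423
r_new = n·r_full / (1 + (n − 1)·r_full) = 1.6520 / 1.9756 ≈ 0.8362

0.84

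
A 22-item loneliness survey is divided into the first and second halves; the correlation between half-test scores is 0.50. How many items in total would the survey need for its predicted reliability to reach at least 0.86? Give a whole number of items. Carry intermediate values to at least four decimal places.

r_full = 2(0.50)/(1 + 0.50) = 0.6667
n = r_tgt(1 − r_full) / [r_full(1 − r_tgt)] = 0.86 × 0.3333 / (0.6667 × 0.14) ≈ 3.0710
Items = 3.0710 × 22 ≈ 67.56 → 68

68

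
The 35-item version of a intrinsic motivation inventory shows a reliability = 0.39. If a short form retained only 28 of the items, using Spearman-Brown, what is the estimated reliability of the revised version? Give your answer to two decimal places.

n = 28/35 = 0.8
Spearman-Brown: r_new = n·r / (1 + (n − 1)·r)
r_new = 0.8·0.39 / [1 + (0.8 − 1)·0.39]
r_new = 0.3120 / 0.9220 ≈ 0.3384

0.34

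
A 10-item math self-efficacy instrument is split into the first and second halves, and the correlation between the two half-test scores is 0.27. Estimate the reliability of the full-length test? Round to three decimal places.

0.425

The full test is twice the length of either half (n = 2).
r_full = 2r_hh / (1 + r_hh) = 2 × 0.27 / (1 + 0.27)
r_full = 0.5400 / 1.2700 ≈ 0.4252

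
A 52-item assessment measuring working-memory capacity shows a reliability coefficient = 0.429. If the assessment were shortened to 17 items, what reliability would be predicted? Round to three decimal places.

The new length is 17/52 = 0.3269 times the old.
r_new = 0.3269·0.429 / [1 + (0.3269 − 1)·0.429]
     = 0.1402 / 0.7112 = 0.1971

0.197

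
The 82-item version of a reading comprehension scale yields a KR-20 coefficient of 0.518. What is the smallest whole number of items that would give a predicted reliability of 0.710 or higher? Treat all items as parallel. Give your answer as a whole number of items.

187

n = 0.710(1 − 0.518) / [0.518(1 − 0.710)]
n = 0.342220 / 0.150220 ≈ 2.2781
Items needed = n × 82 = 2.2781 × 82 ≈ 186.80 → round up to 187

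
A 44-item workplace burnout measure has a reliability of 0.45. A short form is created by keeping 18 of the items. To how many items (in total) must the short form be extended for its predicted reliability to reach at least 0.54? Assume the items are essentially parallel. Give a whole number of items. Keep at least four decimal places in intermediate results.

64

First, r for the 18-item form: n = 18/44 = 0.4091, so r_18 = 0.4091·0.45/(1 + (0.4091 − 1)·0.45) = 0.2508
Then solve for n' with r_old = 0.2508, r_target = 0.54: n' = 0.54(1 − 0.2508)/[0.2508(1 − 0.54)] = 3.5068
Total items = 3.5068 × 18 = 63.12, rounded up to 64.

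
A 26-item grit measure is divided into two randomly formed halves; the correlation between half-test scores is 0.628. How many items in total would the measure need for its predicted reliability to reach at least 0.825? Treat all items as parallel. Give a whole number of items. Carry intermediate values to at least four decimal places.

r_full = 2(0.628)/(1 + 0.628) = 0.7715
n = r_tgt(1 − r_full) / [r_full(1 − r_tgt)] = 0.825 × 0.2285 / (0.7715 × 0.175) ≈ 1.3963
Items = 1.3963 × 26 ≈ 36.30 → 37

37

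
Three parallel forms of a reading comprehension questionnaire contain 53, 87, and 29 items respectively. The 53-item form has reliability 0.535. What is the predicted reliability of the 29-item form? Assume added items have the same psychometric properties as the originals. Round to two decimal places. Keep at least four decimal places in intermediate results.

0.39

The 87-item form is not needed; work directly from the 53-item form with n = 29/53 = 0.5472.
r_{29} = n·r / (1 + (n − 1)·r) = 0.2928 / 0.7578 ≈ 0.3864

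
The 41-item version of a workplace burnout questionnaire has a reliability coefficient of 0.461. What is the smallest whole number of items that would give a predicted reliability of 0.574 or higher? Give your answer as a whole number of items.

65

n = 0.574 × (1 − 0.461) / [ 0.461 × (1 − 0.574) ]
  = 0.309386 / 0.196386 = 1.5754
So the test needs 1.5754 × 41 ≈ 64.59 items; rounding up, 65.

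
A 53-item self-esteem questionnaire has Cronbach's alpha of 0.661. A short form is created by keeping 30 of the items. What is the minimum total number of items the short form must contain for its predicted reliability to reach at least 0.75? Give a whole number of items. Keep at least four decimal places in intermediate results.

82

Short-form reliability: n = 30/53 = 0.5660; r_30 = n·r/(1+(n−1)r) ≈ 0.5246
Length factor from the short form to reach 0.75: n' = 0.75(1 − 0.5246) / [0.5246(1 − 0.75)] ≈ 2.7186
Items = 2.7186 × 30 ≈ 81.56 → 82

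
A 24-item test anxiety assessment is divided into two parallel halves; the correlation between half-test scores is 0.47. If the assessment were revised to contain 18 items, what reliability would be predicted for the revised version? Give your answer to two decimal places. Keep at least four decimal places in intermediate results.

Spearman-Brown correction (n = 2): r_full = 2·0.47/(1 + 0.47) = 0.6395
Then adjust to 18 items: n = 18/24 = 0.7500
r_new = n·r_full / (1 + (n − 1)·r_full) = 0.4796 / 0.8401 ≈ 0.5709

0.57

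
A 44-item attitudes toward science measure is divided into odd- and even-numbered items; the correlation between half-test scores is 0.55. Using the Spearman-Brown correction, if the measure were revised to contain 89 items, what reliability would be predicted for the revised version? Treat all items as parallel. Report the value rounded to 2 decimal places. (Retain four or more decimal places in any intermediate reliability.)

First correct the split-half correlation to full-test reliability: r_full = 2 × 0.55 / (1 + 0.55) ≈ 0.7097
Length factor from 44 to 89 items: n = 89/44 = 2.0227
r_new = n·r_full / (1 + (n − 1)·r_full) = 1.4355 / 1.7258 ≈ 0.8318

0.83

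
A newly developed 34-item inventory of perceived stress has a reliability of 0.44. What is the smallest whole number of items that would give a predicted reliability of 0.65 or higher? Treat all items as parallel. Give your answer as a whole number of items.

81

Rearranging the Spearman-Brown formula for n,
n = r_target (1 − r_old) / [ r_old (1 − r_target) ]
n = [0.65 × 0.56] / [0.44 × 0.35]
  = 0.3640 / 0.1540 = 2.3636
2.3636 × 34 = 80.36 → 81 items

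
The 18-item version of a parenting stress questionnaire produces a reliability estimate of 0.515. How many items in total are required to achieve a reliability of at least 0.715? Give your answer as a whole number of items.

Invert Spearman-Brown to solve for n:
n = r_target (1 − r_old) / [ r_old (1 − r_target) ]
n = [0.715 × 0.485] / [0.515 × 0.285]
  = 0.346775 / 0.146775 = 2.3626
So the test needs 2.3626 × 18 ≈ 42.53 items; rounding up, 43.

43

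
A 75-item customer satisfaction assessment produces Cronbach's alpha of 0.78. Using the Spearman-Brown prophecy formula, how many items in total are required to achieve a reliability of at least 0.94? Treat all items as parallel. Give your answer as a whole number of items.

332

Rearranging the Spearman-Brown formula for n,
n = r*(1 − r) / [ r (1 − r*) ]
n = 0.94 × (1 − 0.78) / [ 0.78 × (1 − 0.94) ]
  = 0.2068 / 0.0468 = 4.4188
Items needed = n × 75 = 4.4188 × 75 ≈ 331.41 → round up to 332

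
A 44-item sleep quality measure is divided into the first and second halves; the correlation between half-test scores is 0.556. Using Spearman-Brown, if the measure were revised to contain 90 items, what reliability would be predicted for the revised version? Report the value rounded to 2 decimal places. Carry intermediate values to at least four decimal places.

0.84

Full-test reliability from the split-half r: r_full = 2(0.556)/(1 + 0.556) = 0.7147
Length factor from 44 to 90 items: n = 90/44 = 2.0455
r_new = n·r_full / (1 + (n − 1)·r_full) = 1.4619 / 1.7472 ≈ 0.8367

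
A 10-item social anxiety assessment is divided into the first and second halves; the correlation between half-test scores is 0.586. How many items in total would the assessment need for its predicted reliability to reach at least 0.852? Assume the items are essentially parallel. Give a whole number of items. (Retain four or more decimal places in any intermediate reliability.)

r_full = 2(0.586)/(1 + 0.586) = 0.7390
n = r_tgt(1 − r_full) / [r_full(1 − r_tgt)] = 0.852 × 0.2610 / (0.7390 × 0.148) ≈ 2.0332
Required items = 2.0332 × 10 = 20.33, so 21 items.

21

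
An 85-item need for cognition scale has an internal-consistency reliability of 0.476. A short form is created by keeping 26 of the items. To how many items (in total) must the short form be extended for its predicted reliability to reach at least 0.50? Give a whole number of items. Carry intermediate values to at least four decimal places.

94

Short-form reliability: n = 26/85 = 0.3059; r_26 = n·r/(1+(n−1)r) ≈ 0.2175
Then solve for n' with r_old = 0.2175, r_target = 0.50: n' = 0.50(1 − 0.2175)/[0.2175(1 − 0.50)] = 3.5977
Items = 3.5977 × 26 ≈ 93.54 → 94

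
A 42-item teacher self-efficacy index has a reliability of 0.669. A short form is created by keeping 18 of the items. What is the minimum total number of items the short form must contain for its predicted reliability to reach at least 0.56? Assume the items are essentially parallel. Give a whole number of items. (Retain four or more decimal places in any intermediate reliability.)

First, r for the 18-item form: n = 18/42 = 0.4286, so r_18 = 0.4286·0.669/(1 + (0.4286 − 1)·0.669) = 0.4642
Length factor from the short form to reach 0.56: n' = 0.56(1 − 0.4642) / [0.4642(1 − 0.56)] ≈ 1.4690
Total items = 1.4690 × 18 = 26.44, rounded up to 27.

27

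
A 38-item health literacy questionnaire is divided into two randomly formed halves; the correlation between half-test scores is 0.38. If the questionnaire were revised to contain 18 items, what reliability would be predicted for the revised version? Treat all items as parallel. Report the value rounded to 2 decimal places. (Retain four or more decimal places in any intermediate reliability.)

Full-test reliability from the split-half r: r_full = 2(0.38)/(1 + 0.38) = 0.5507
Then adjust to 18 items: n = 18/38 = 0.4737
r_new = n·r_full / (1 + (n − 1)·r_full) = 0.2609 / 0.7102 ≈ 0.3674

0.37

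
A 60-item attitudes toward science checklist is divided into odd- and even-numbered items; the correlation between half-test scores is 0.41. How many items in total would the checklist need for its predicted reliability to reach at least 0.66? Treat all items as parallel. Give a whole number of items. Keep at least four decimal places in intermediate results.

84

Corrected full-test reliability: r_full = 2 × 0.41 / (1 + 0.41) ≈ 0.5816
Solve Spearman-Brown for n: n = 0.66(1 − 0.5816) / [0.5816(1 − 0.66)] = 1.3965
Required items = 1.3965 × 60 = 83.79, so 84 items.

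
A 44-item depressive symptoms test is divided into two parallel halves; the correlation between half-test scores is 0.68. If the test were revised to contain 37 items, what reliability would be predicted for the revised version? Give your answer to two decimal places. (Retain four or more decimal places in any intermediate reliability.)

0.78

Full-test reliability from the split-half r: r_full = 2(0.68)/(1 + 0.68) = 0.8095
Length factor from 44 to 37 items: n = 37/44 = 0.8409
r_new = n·r_full / (1 + (n − 1)·r_full) = 0.6807 / 0.8712 ≈ 0.7813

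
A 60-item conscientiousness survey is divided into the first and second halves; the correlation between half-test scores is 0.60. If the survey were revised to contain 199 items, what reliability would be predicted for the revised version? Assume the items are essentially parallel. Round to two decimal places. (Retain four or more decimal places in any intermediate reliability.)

0.91

Spearman-Brown correction (n = 2): r_full = 2·0.60/(1 + 0.60) = 0.7500
Then adjust to 199 items: n = 199/60 = 3.3167
r_new = n·r_full / (1 + (n − 1)·r_full) = 2.4875 / 2.7375 ≈ 0.9087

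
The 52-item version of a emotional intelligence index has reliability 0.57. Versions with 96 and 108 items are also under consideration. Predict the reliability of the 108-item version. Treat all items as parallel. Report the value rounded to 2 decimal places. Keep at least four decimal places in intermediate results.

0.73

The 96-item form is not needed; work directly from the 52-item form with n = 108/52 = 2.0769.
r_{108} = n·r / (1 + (n − 1)·r) = 1.1838 / 1.6138 ≈ 0.7335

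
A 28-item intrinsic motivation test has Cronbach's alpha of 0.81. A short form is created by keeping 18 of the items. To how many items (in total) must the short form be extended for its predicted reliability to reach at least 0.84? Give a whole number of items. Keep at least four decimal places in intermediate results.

35

Short-form reliability: n = 18/28 = 0.6429; r_18 = n·r/(1+(n−1)r) ≈ 0.7327
Then solve for n' with r_old = 0.7327, r_target = 0.84: n' = 0.84(1 − 0.7327)/[0.7327(1 − 0.84)] = 1.9153
Items = 1.9153 × 18 ≈ 34.48 → 35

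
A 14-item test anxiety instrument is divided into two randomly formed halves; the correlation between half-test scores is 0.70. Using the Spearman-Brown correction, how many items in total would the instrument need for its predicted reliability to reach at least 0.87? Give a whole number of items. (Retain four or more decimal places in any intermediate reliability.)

21

Corrected full-test reliability: r_full = 2 × 0.70 / (1 + 0.70) ≈ 0.8235
Solve Spearman-Brown for n: n = 0.87(1 − 0.8235) / [0.8235(1 − 0.87)] = 1.4344
Items = 1.4344 × 14 ≈ 20.08 → 21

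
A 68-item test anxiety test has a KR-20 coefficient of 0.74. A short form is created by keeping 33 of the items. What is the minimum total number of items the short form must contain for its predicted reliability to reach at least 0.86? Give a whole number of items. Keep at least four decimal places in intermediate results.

Short-form reliability: n = 33/68 = 0.4853; r_33 = n·r/(1+(n−1)r) ≈ 0.5801
Then solve for n' with r_old = 0.5801, r_target = 0.86: n' = 0.86(1 − 0.5801)/[0.5801(1 − 0.86)] = 4.4465
Items = 4.4465 × 33 ≈ 146.73 → 147

147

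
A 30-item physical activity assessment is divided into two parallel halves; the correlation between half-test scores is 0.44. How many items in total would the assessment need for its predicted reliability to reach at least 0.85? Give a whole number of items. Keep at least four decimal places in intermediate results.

109

Corrected full-test reliability: r_full = 2 × 0.44 / (1 + 0.44) ≈ 0.6111
Solve Spearman-Brown for n: n = 0.85(1 − 0.6111) / [0.6111(1 − 0.85)] = 3.6062
Items = 3.6062 × 30 ≈ 108.19 → 109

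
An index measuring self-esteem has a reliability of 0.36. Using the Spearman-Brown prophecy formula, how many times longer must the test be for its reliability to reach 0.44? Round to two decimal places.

1.40

n = 0.44 × (1 − 0.36) / [ 0.36 × (1 − 0.44) ]
n = 0.2816 / 0.2016 ≈ 1.3968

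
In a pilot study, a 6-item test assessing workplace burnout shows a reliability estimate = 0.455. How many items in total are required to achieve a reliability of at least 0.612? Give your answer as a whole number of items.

n = 0.612(1 − 0.455) / [0.455(1 − 0.612)]
n = 0.333540 / 0.176540 ≈ 1.8893
So the test needs 1.8893 × 6 ≈ 11.34 items; rounding up, 12.

12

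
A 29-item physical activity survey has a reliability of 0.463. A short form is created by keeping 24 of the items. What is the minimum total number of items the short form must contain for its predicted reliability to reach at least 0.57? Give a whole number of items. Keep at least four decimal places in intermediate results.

45

First, r for the 24-item form: n = 24/29 = 0.8276, so r_24 = 0.8276·0.463/(1 + (0.8276 − 1)·0.463) = 0.4164
Length factor from the short form to reach 0.57: n' = 0.57(1 − 0.4164) / [0.4164(1 − 0.57)] ≈ 1.8579
Total items = 1.8579 × 24 = 44.59, rounded up to 45.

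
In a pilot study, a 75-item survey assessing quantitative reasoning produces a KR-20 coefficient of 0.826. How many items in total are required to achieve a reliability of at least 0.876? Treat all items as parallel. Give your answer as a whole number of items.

112

Rearranging the Spearman-Brown formula for n,
n = r*(1 − r) / [ r (1 − r*) ]
n = 0.876(1 − 0.826) / [0.826(1 − 0.876)]
n = 0.152424 / 0.102424 ≈ 1.4882
1.4882 × 75 = 111.61 → 112 items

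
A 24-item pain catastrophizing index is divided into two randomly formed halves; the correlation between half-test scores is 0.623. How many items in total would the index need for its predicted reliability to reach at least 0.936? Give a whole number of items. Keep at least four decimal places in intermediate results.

Corrected full-test reliability: r_full = 2 × 0.623 / (1 + 0.623) ≈ 0.7677
n = r_tgt(1 − r_full) / [r_full(1 − r_tgt)] = 0.936 × 0.2323 / (0.7677 × 0.064) ≈ 4.4254
Required items = 4.4254 × 24 = 106.21, so 107 items.

107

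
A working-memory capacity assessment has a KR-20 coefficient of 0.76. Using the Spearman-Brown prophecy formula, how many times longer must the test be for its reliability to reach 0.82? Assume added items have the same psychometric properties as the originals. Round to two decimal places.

1.44

Spearman-Brown solved for the length factor n:
n = r_target (1 − r_old) / [ r_old (1 − r_target) ]
n = [0.82 × 0.24] / [0.76 × 0.18]
n = 0.1968 / 0.1368 ≈ 1.4386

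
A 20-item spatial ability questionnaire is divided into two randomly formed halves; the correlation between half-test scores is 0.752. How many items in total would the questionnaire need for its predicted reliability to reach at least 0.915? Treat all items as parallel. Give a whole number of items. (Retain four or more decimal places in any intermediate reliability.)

36

r_full = 2(0.752)/(1 + 0.752) = 0.8584
Solve Spearman-Brown for n: n = 0.915(1 − 0.8584) / [0.8584(1 − 0.915)] = 1.7757
Required items = 1.7757 × 20 = 35.51, so 36 items.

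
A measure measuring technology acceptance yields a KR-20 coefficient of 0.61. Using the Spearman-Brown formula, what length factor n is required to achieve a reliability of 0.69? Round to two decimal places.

n = [0.69 × 0.39] / [0.61 × 0.31]
n = 0.2691 / 0.1891 ≈ 1.4231

1.42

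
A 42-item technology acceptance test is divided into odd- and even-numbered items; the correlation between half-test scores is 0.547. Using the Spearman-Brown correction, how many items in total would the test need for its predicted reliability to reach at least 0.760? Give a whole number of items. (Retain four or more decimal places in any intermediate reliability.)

56

r_full = 2(0.547)/(1 + 0.547) = 0.7072
n = r_tgt(1 − r_full) / [r_full(1 − r_tgt)] = 0.760 × 0.2928 / (0.7072 × 0.240) ≈ 1.3111
Required items = 1.3111 × 42 = 55.07, so 56 items.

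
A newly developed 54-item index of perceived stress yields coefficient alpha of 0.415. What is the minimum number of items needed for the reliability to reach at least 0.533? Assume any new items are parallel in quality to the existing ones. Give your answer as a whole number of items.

87

Rearranging the Spearman-Brown formula for n,
n = r*(1 − r) / [ r (1 − r*) ]
n = 0.533(1 − 0.415) / [0.415(1 − 0.533)]
  = 0.311805 / 0.193805 = 1.6089
So the test needs 1.6089 × 54 ≈ 86.88 items; rounding up, 87.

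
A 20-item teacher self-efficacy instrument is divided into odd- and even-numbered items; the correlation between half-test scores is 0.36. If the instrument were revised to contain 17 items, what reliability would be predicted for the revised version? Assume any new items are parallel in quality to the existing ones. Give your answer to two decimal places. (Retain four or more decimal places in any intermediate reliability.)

Full-test reliability from the split-half r: r_full = 2(0.36)/(1 + 0.36) = 0.5294
Then adjust to 17 items: n = 17/20 = 0.8500
r_new = n·r_full / (1 + (n − 1)·r_full) = 0.4500 / 0.9206 ≈ 0.4888

0.49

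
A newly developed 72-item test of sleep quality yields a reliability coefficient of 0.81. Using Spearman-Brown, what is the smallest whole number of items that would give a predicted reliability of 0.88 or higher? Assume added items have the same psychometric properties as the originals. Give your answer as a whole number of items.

n = 0.88(1 − 0.81) / [0.81(1 − 0.88)]
n = 0.1672 / 0.0972 ≈ 1.7202
Items needed = n × 72 = 1.7202 × 72 ≈ 123.85 → round up to 124

124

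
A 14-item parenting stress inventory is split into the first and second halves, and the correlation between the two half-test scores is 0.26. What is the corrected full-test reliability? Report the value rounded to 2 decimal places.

Each half is half the length of the full test, so the full test is n = 2 times a half.
r_full = 2(0.26) / (1 + 0.26)
r_full = 0.5200 / 1.2600 ≈ 0.4127

0.41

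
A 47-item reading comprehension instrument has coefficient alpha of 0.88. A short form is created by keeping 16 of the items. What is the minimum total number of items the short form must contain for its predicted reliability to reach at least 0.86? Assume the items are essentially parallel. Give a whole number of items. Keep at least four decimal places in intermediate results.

First, r for the 16-item form: n = 16/47 = 0.3404, so r_16 = 0.3404·0.88/(1 + (0.3404 − 1)·0.88) = 0.7140
Then solve for n' with r_old = 0.7140, r_target = 0.86: n' = 0.86(1 − 0.7140)/[0.7140(1 − 0.86)] = 2.4606
Items = 2.4606 × 16 ≈ 39.37 → 40

40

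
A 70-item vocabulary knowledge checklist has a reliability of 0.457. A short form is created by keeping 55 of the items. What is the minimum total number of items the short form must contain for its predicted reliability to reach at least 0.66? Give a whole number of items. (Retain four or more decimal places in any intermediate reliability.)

162

First, r for the 55-item form: n = 55/70 = 0.7857, so r_55 = 0.7857·0.457/(1 + (0.7857 − 1)·0.457) = 0.3980
Then solve for n' with r_old = 0.3980, r_target = 0.66: n' = 0.66(1 − 0.3980)/[0.3980(1 − 0.66)] = 2.9362
Total items = 2.9362 × 55 = 161.49, rounded up to 162.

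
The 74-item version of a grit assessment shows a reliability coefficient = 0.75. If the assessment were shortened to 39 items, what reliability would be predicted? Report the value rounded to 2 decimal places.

0.61

The new length is 39/74 = 0.527 times the old.
r_new = 0.527·0.75 / [1 + (0.527 − 1)·0.75]
     = 0.3952 / 0.6452 = 0.6125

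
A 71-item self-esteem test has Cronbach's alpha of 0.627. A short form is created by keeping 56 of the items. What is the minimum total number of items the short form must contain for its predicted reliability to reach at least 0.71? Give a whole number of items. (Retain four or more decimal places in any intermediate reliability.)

First, r for the 56-item form: n = 56/71 = 0.7887, so r_56 = 0.7887·0.627/(1 + (0.7887 − 1)·0.627) = 0.5700
Then solve for n' with r_old = 0.5700, r_target = 0.71: n' = 0.71(1 − 0.5700)/[0.5700(1 − 0.71)] = 1.8469
Items = 1.8469 × 56 ≈ 103.43 → 104

104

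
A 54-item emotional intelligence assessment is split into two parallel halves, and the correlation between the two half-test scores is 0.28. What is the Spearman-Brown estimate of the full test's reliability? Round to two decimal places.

Each half is half the length of the full test, so the full test is n = 2 times a half.
r_full = 2(0.28) / (1 + 0.28)
r_full = 0.5600 / 1.2800 ≈ 0.4375

0.44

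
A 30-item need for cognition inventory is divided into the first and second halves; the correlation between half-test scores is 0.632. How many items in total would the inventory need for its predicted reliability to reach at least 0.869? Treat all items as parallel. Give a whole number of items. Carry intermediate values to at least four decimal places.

58

r_full = 2(0.632)/(1 + 0.632) = 0.7745
Solve Spearman-Brown for n: n = 0.869(1 − 0.7745) / [0.7745(1 − 0.869)] = 1.9314
Items = 1.9314 × 30 ≈ 57.94 → 58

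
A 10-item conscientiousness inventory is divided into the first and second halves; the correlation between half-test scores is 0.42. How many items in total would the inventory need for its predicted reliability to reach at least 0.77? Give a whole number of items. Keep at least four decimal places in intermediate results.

r_full = 2(0.42)/(1 + 0.42) = 0.5915
Solve Spearman-Brown for n: n = 0.77(1 − 0.5915) / [0.5915(1 − 0.77)] = 2.3121
Required items = 2.3121 × 10 = 23.12, so 24 items.

24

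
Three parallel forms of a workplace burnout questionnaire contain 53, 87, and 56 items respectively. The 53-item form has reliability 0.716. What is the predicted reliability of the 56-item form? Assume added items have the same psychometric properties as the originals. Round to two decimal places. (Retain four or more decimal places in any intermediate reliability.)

0.73

Only the ratio of lengths matters: n = 56/53 = 1.0566
r_{56} = n·r / (1 + (n − 1)·r) = 0.7565 / 1.0405 ≈ 0.7271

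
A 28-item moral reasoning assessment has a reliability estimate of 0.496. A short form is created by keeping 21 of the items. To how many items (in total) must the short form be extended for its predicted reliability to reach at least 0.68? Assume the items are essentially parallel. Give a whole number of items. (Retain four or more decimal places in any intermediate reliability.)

Short-form reliability: n = 21/28 = 0.7500; r_21 = n·r/(1+(n−1)r) ≈ 0.4247
Length factor from the short form to reach 0.68: n' = 0.68(1 − 0.4247) / [0.4247(1 − 0.68)] ≈ 2.8785
Total items = 2.8785 × 21 = 60.45, rounded up to 61.

61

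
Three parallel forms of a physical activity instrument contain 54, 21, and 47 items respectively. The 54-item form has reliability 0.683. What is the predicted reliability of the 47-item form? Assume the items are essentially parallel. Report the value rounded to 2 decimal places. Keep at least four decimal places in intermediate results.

The 21-item form is not needed; work directly from the 54-item form with n = 47/54 = 0.8704.
r_{47} = n·r / (1 + (n − 1)·r) = 0.5945 / 0.9115 ≈ 0.6522

0.65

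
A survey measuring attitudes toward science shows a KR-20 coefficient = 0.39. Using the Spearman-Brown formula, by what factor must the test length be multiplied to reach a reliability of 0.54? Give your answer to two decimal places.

1.84

n = [0.54 × 0.61] / [0.39 × 0.46]
  = 0.3294 / 0.1794 = 1.8361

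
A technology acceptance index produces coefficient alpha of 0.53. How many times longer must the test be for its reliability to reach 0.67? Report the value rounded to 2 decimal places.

n = 0.67(1 − 0.53) / [0.53(1 − 0.67)]
  = 0.3149 / 0.1749 = 1.8005

1.80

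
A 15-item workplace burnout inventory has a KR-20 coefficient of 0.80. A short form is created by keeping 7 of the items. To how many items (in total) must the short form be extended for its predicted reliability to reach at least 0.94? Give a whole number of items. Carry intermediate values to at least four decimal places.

59

Short-form reliability: n = 7/15 = 0.4667; r_7 = n·r/(1+(n−1)r) ≈ 0.6512
Length factor from the short form to reach 0.94: n' = 0.94(1 − 0.6512) / [0.6512(1 − 0.94)] ≈ 8.3915
Total items = 8.3915 × 7 = 58.74, rounded up to 59.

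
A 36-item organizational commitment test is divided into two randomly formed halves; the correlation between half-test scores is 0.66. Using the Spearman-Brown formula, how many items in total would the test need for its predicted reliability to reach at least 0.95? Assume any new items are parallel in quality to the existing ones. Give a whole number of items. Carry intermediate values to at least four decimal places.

Corrected full-test reliability: r_full = 2 × 0.66 / (1 + 0.66) ≈ 0.7952
n = r_tgt(1 − r_full) / [r_full(1 − r_tgt)] = 0.95 × 0.2048 / (0.7952 × 0.05) ≈ 4.8934
Items = 4.8934 × 36 ≈ 176.16 → 177

177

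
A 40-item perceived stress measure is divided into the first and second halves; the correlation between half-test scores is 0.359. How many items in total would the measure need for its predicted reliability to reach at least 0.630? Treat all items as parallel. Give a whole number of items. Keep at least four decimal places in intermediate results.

61

r_full = 2(0.359)/(1 + 0.359) = 0.5283
Solve Spearman-Brown for n: n = 0.630(1 − 0.5283) / [0.5283(1 − 0.630)] = 1.5203
Required items = 1.5203 × 40 = 60.81, so 61 items.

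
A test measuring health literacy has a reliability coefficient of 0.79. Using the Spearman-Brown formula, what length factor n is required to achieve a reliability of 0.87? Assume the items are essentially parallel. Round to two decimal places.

1.78

Spearman-Brown solved for the length factor n:
n = r_target (1 − r_old) / [ r_old (1 − r_target) ]
n = [0.87 × 0.21] / [0.79 × 0.13]
  = 0.1827 / 0.1027 = 1.7790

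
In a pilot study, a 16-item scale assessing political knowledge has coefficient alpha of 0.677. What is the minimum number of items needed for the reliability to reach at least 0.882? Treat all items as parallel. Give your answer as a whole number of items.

58

Invert Spearman-Brown to solve for n:
n = r*(1 − r) / [ r (1 − r*) ]
n = [0.882 × 0.323] / [0.677 × 0.118]
n = 0.284886 / 0.079886 ≈ 3.5662
3.5662 × 16 = 57.06 → 58 items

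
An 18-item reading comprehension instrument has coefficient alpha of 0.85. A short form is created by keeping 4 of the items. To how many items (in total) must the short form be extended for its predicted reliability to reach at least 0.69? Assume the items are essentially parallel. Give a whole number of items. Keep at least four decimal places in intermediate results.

8

Short-form reliability: n = 4/18 = 0.2222; r_4 = n·r/(1+(n−1)r) ≈ 0.5574
Length factor from the short form to reach 0.69: n' = 0.69(1 − 0.5574) / [0.5574(1 − 0.69)] ≈ 1.7674
Items = 1.7674 × 4 ≈ 7.07 → 8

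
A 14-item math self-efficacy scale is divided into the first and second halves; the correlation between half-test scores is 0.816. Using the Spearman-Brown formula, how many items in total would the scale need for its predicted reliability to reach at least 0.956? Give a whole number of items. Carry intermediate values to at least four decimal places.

35

r_full = 2(0.816)/(1 + 0.816) = 0.8987
n = r_tgt(1 − r_full) / [r_full(1 − r_tgt)] = 0.956 × 0.1013 / (0.8987 × 0.044) ≈ 2.4491
Items = 2.4491 × 14 ≈ 34.29 → 35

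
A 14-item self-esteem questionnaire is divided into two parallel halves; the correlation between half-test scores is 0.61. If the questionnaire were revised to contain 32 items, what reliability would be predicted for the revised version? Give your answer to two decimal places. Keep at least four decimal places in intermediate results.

0.88

First correct the split-half correlation to full-test reliability: r_full = 2 × 0.61 / (1 + 0.61) ≈ 0.7578
Length factor from 14 to 32 items: n = 32/14 = 2.2857
r_new = n·r_full / (1 + (n − 1)·r_full) = 1.7321 / 1.9743 ≈ 0.8773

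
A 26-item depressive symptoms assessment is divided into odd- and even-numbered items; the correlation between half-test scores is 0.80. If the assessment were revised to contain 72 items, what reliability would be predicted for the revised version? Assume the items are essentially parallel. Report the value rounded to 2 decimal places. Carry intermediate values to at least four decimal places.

0.96

Full-test reliability from the split-half r: r_full = 2(0.80)/(1 + 0.80) = 0.8889
Length factor from 26 to 72 items: n = 72/26 = 2.7692
r_new = n·r_full / (1 + (n − 1)·r_full) = 2.4615 / 2.5726 ≈ 0.9568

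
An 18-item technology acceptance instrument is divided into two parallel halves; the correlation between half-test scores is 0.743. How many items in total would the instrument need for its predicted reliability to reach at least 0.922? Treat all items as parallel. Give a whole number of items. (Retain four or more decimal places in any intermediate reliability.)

37

r_full = 2(0.743)/(1 + 0.743) = 0.8526
Solve Spearman-Brown for n: n = 0.922(1 − 0.8526) / [0.8526(1 − 0.922)] = 2.0436
Required items = 2.0436 × 18 = 36.78, so 37 items.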